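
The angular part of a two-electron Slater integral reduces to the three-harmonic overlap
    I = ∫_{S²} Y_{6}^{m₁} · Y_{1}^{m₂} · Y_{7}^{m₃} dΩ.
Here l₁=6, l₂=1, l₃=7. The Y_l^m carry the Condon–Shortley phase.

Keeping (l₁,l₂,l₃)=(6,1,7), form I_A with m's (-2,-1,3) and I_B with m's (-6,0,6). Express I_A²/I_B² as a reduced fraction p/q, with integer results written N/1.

Shared (l₁,l₂,l₃)=(6,1,7): N and (l;000)² cancel in I_A²/I_B².
A: Δ = 0!·12!·2!/15! = 1/1365; Racah Σ t=0..0: t=0:+1/1935360 = 1/1935360; ⇒ 3j(6 1 7; -2 -1 3)² = 3/91, sgn +1
B: Δ = 0!·12!·2!/15! = 1/1365; Racah Σ t=0..0: t=0:+1/479001600 = 1/479001600; ⇒ 3j(6 1 7; -6 0 6)² = 1/105, sgn -1
I_A²/I_B² = (3/91)/(1/105) = 45/13

45/13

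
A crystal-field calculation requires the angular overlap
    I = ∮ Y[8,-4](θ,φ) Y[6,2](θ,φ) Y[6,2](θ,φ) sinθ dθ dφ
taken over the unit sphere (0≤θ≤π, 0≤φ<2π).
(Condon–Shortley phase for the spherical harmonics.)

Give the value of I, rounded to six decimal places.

0.121873

Rules hold: Σm=0, L=20 even, 2≤6≤14.
N = 17·13·13 = 2873
Δ = 8!·8!·4!/21! = 1/1309458150
Racah Σ t=2..6: t=2:+1/49766400 t=3:−1/3110400 t=4:+1/1327104 t=5:−1/3110400 t=6:+1/49766400 = 1/6635520
⇒ 3j(8 6 6; 0 0 0)² = 350/46189, sgn +1
Racah Σ t=4..8: t=4:+1/557383680 t=5:−1/21772800 t=6:+1/8294400 t=7:−1/21772800 t=8:+1/557383680 = 1/30965760
⇒ 3j(8 6 6; -4 2 2)² = 36/4199, sgn +1
4πI² = N·(3j₀)²·(3jₘ)² = 12600/67507
I = +1·√(0.186647/4π) = 0.12187256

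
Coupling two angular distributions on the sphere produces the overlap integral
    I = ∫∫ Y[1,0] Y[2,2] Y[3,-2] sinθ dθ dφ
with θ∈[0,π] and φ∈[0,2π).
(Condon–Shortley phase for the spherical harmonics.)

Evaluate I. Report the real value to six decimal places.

m-sum 0 ✓  L=6 even ✓  1≤3≤3 ✓
Π(2lᵢ+1) = 3×5×7 = 105
triangle coeff Δ(1,2,3) = 1/105
Σ_t [0,0]: t=0:+1/4 = 1/4
(3j)²=3/35 [(1 2 3; 0 0 0)], sign=-1
Σ_t [0,0]: t=0:+1/24 = 1/24
(3j)²=1/21 [(1 2 3; 0 2 -2)], sign=-1
⇒ 4πI² = 3/7
I = (+1)√(3/7/(4π)) = 0.18467439

0.184674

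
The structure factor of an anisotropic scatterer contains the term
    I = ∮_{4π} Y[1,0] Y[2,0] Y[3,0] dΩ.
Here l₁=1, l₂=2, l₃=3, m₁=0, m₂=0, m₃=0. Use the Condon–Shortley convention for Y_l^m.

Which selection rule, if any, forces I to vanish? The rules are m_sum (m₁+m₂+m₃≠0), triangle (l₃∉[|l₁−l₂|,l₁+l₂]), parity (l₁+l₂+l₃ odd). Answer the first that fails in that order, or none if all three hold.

Σmᵢ = 0  ✓
l₃∈[|l₁−l₂|,l₁+l₂]=[1,3], have l₃=3  ✓
Σlᵢ = 6 ⇒ even  ✓

none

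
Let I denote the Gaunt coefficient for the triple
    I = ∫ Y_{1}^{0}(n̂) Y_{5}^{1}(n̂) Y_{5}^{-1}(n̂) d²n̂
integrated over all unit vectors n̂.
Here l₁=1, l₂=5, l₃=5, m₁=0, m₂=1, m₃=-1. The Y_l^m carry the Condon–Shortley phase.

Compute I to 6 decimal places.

0.000000

Σlᵢ=11 odd — θ-integrand is odd under cosθ→−cosθ; I=0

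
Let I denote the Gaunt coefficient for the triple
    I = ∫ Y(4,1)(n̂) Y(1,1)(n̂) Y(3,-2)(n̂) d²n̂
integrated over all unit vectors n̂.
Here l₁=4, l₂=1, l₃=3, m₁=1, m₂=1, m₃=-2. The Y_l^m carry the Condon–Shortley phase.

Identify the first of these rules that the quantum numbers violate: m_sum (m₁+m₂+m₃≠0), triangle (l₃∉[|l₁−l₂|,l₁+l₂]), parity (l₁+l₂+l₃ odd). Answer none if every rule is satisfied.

m₁+m₂+m₃ = 1 + 1 − 2 = 0  ✓
triangle: |4−1|=3 ≤ l₃=3 ≤ 4+1=5  ✓
parity: l₁+l₂+l₃ = 8 is even  ✓

none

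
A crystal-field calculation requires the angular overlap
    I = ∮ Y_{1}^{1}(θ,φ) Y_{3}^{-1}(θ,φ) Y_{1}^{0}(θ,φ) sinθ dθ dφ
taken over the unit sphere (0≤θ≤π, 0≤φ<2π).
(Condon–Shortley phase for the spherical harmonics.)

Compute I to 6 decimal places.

0.000000

|1−3|≤1≤1+3 violated ⇒ I = 0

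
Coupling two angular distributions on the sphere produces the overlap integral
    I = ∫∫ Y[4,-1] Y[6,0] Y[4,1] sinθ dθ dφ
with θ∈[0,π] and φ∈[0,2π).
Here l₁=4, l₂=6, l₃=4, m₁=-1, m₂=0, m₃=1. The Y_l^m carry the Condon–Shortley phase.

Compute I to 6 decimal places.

m-sum 0 ✓  L=14 even ✓  2≤4≤10 ✓
Π(2lᵢ+1) = 9×13×9 = 1053
triangle coeff Δ(4,6,4) = 1/1261260
Σ_t [2,4]: t=2:+1/4608 t=3:−1/1296 t=4:+1/4608 = -7/20736
(3j)²=20/1287 [(4 6 4; 0 0 0)], sign=-1
Σ_t [3,5]: t=3:−1/2592 t=4:+1/2304 t=5:−1/28800 = 7/518400
(3j)²=1/25740 [(4 6 4; -1 0 1)], sign=-1
⇒ 4πI² = 1/1573
I = (+1)√(1/1573/(4π)) = 0.00711264

0.007113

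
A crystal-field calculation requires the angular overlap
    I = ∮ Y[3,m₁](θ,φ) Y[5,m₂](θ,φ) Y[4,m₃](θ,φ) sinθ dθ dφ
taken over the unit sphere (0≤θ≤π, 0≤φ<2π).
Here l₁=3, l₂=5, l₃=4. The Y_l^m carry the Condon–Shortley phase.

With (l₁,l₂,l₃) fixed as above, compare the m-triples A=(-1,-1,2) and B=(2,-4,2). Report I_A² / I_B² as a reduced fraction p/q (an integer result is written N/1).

1849/3360

l's match ⇒ only the (l;m) 3-j factors differ between A and B.
A: triangle coeff Δ(3,5,4) = 1/180180; Σ_t [2,4]: t=2:+1/384 t=3:−1/720 t=4:+1/34560 = 43/34560; (3j)²=1849/180180 [(3 5 4; -1 -1 2)], sign=+1
B: triangle coeff Δ(3,5,4) = 1/180180; Σ_t [0,1]: t=0:+1/2880 t=1:−1/8640 = 1/4320; (3j)²=8/429 [(3 5 4; 2 -4 2)], sign=+1
I_A²/I_B² = (1849/180180)/(8/429) = 1849/3360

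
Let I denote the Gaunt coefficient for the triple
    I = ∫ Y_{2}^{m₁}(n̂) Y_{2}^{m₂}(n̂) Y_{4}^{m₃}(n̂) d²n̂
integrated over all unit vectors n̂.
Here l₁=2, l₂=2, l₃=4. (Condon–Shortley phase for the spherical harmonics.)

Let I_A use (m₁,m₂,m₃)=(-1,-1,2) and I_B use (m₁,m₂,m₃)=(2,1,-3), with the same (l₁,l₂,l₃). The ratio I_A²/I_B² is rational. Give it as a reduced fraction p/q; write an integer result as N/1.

8/7

l's match ⇒ only the (l;m) 3-j factors differ between A and B.
A: triangle coeff Δ(2,2,4) = 1/630; Σ_t [0,0]: t=0:+1/36 = 1/36; (3j)²=4/63 [(2 2 4; -1 -1 2)], sign=+1
B: triangle coeff Δ(2,2,4) = 1/630; Σ_t [0,0]: t=0:+1/144 = 1/144; (3j)²=1/18 [(2 2 4; 2 1 -3)], sign=-1
I_A²/I_B² = (4/63)/(1/18) = 8/7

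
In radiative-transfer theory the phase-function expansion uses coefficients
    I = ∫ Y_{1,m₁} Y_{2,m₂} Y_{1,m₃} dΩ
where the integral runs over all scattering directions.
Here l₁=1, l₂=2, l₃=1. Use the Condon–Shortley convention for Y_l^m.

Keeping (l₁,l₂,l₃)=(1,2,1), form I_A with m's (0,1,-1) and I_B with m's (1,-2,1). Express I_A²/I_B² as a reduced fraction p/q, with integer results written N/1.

1/2

l's match ⇒ only the (l;m) 3-j factors differ between A and B.
A: triangle coeff Δ(1,2,1) = 1/30; Σ_t [1,1]: t=1:−1/2 = -1/2; (3j)²=1/10 [(1 2 1; 0 1 -1)], sign=-1
B: triangle coeff Δ(1,2,1) = 1/30; Σ_t [0,0]: t=0:+1/4 = 1/4; (3j)²=1/5 [(1 2 1; 1 -2 1)], sign=+1
I_A²/I_B² = (1/10)/(1/5) = 1/2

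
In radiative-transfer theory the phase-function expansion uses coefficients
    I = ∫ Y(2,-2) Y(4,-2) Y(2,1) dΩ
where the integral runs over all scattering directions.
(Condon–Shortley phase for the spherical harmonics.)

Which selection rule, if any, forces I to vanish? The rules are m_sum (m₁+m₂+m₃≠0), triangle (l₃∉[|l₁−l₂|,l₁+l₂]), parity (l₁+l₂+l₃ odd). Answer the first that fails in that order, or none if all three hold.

m_sum

azimuthal sum: -2 − 2 + 1 = -3  ✗
2 ≤ 2 ≤ 6 (triangle on l)
L = 2 + 4 + 2 = 8 (even)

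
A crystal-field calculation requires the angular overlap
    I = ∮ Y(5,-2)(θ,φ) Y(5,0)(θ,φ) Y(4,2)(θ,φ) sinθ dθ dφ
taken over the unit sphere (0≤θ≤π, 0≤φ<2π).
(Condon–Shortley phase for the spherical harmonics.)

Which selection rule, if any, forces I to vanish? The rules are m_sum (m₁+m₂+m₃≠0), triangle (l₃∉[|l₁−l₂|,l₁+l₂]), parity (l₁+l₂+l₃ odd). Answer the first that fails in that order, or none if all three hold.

Σmᵢ = 0  ✓
l₃∈[|l₁−l₂|,l₁+l₂]=[0,10], have l₃=4  ✓
Σlᵢ = 14 ⇒ even  ✓

none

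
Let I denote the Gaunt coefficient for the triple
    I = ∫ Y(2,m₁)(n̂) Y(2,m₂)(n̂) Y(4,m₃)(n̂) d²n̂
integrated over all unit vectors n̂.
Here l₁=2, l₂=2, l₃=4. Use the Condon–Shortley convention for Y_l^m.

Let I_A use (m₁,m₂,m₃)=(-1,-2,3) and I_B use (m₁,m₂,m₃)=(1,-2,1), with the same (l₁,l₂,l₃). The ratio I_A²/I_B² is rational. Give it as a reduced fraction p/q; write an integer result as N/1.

Same 2,2,4: normalisation and zero-m 3j drop out of the ratio.
A: Δ: 0! 4! 4! / 9! → 1/630; sum: t=0:+1/144 = 1/144; 3j²(2 2 4; -1 -2 3) = Δ·Π!·Σ² = 1/18  (sign -1)
B: Δ: 0! 4! 4! / 9! → 1/630; sum: t=0:+1/144 = 1/144; 3j²(2 2 4; 1 -2 1) = Δ·Π!·Σ² = 1/126  (sign -1)
I_A²/I_B² = (1/18)/(1/126) = 7/1

7/1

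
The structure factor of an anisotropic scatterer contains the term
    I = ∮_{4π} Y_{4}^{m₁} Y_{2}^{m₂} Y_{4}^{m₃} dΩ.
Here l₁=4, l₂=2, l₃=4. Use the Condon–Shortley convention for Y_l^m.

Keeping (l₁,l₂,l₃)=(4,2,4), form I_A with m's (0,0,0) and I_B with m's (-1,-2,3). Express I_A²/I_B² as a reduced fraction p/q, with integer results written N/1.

l's match ⇒ only the (l;m) 3-j factors differ between A and B.
A: triangle coeff Δ(4,2,4) = 1/13860; Σ_t [0,2]: t=0:+1/192 t=1:−1/36 t=2:+1/192 = -5/288; (3j)²=20/693 [(4 2 4; 0 0 0)], sign=-1
B: triangle coeff Δ(4,2,4) = 1/13860; Σ_t [0,0]: t=0:+1/480 = 1/480; (3j)²=3/110 [(4 2 4; -1 -2 3)], sign=-1
I_A²/I_B² = (20/693)/(3/110) = 200/189

200/189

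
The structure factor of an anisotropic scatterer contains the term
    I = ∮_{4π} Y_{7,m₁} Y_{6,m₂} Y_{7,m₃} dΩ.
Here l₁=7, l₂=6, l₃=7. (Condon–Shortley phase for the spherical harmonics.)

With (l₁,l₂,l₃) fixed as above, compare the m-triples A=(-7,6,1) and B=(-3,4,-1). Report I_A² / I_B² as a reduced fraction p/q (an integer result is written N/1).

Same 7,6,7: normalisation and zero-m 3j drop out of the ratio.
A: Δ: 6! 8! 6! / 21! → 1/2444321880; sum: t=6:+1/20901888000 = 1/20901888000; 3j²(7 6 7; -7 6 1) = Δ·Π!·Σ² = 11/9690  (sign +1)
B: Δ: 6! 8! 6! / 21! → 1/2444321880; sum: t=4:+1/49766400 t=5:−1/10368000 t=6:+1/19906560 = -13/497664000; 3j²(7 6 7; -3 4 -1) = Δ·Π!·Σ² = 91/17765  (sign -1)
I_A²/I_B² = (11/9690)/(91/17765) = 121/546

121/546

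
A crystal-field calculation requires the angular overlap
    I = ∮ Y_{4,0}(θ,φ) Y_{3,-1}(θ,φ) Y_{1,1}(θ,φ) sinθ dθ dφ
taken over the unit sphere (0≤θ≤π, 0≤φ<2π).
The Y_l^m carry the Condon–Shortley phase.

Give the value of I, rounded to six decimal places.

0.150786

m-sum 0 ✓  L=8 even ✓  1≤1≤7 ✓
Π(2lᵢ+1) = 9×7×3 = 189
triangle coeff Δ(4,3,1) = 1/252
Σ_t [3,3]: t=3:−1/36 = -1/36
(3j)²=4/63 [(4 3 1; 0 0 0)], sign=+1
Σ_t [2,2]: t=2:+1/96 = 1/96
(3j)²=1/42 [(4 3 1; 0 -1 1)], sign=+1
⇒ 4πI² = 2/7
I = (+1)√(2/7/(4π)) = 0.15078601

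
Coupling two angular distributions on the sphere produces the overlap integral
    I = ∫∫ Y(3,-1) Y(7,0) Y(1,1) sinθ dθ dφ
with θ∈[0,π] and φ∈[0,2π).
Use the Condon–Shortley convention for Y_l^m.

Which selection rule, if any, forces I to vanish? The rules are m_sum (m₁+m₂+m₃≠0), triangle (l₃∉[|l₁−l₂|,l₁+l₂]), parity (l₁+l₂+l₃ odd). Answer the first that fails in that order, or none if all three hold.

triangle

m₁+m₂+m₃ = -1 + 0 + 1 = 0  ✓
triangle: |3−7|=4 ≤ l₃=1 ≤ 3+7=10  ✗
parity: l₁+l₂+l₃ = 11 is odd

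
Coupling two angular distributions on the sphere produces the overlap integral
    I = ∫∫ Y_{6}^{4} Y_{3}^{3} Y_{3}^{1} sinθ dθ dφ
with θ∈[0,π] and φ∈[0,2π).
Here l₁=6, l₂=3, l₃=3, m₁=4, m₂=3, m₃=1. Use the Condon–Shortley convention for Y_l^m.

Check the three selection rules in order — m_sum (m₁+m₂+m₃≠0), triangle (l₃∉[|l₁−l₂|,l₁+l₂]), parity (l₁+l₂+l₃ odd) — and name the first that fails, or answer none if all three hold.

azimuthal sum: 4 + 3 + 1 = 8  ✗
3 ≤ 3 ≤ 9 (triangle on l)
L = 6 + 3 + 3 = 12 (even)

m_sum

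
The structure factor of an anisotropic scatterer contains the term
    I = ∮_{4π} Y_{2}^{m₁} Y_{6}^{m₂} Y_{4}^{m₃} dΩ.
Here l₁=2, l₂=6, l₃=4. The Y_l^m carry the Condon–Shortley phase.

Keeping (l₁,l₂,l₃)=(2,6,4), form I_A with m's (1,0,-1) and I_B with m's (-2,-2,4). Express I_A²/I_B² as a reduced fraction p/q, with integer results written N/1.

l's match ⇒ only the (l;m) 3-j factors differ between A and B.
A: triangle coeff Δ(2,6,4) = 1/6435; Σ_t [1,1]: t=1:−1/4320 = -1/4320; (3j)²=8/429 [(2 6 4; 1 0 -1)], sign=+1
B: triangle coeff Δ(2,6,4) = 1/6435; Σ_t [4,4]: t=4:+1/967680 = 1/967680; (3j)²=1/6435 [(2 6 4; -2 -2 4)], sign=+1
I_A²/I_B² = (8/429)/(1/6435) = 120/1

120/1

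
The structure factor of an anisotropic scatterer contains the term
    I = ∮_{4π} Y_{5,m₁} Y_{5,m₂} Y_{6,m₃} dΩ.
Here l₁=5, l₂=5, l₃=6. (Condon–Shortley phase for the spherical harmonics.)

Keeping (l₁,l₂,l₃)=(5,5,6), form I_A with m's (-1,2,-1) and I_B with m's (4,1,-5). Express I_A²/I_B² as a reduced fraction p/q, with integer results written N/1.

512/891

Shared (l₁,l₂,l₃)=(5,5,6): N and (l;000)² cancel in I_A²/I_B².
A: Δ = 4!·6!·6!/17! = 1/28588560; Racah Σ t=1..4: t=1:−1/518400 t=2:+1/23040 t=3:−1/10368 t=4:+1/41472 = -1/32400; ⇒ 3j(5 5 6; -1 2 -1)² = 128/12155, sgn +1
B: Δ = 4!·6!·6!/17! = 1/28588560; Racah Σ t=0..1: t=0:+1/2073600 t=1:−1/518400 = -1/691200; ⇒ 3j(5 5 6; 4 1 -5)² = 81/4420, sgn +1
I_A²/I_B² = (128/12155)/(81/4420) = 512/891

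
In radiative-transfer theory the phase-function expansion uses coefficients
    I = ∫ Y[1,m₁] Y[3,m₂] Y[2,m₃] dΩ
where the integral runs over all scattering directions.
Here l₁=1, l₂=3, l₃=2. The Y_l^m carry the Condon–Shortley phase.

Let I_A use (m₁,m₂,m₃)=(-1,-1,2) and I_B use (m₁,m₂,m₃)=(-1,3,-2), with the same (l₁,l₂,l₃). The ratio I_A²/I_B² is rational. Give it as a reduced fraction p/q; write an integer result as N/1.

1/15

l's match ⇒ only the (l;m) 3-j factors differ between A and B.
A: triangle coeff Δ(1,3,2) = 1/105; Σ_t [2,2]: t=2:+1/48 = 1/48; (3j)²=1/105 [(1 3 2; -1 -1 2)], sign=+1
B: triangle coeff Δ(1,3,2) = 1/105; Σ_t [2,2]: t=2:+1/48 = 1/48; (3j)²=1/7 [(1 3 2; -1 3 -2)], sign=+1
I_A²/I_B² = (1/105)/(1/7) = 1/15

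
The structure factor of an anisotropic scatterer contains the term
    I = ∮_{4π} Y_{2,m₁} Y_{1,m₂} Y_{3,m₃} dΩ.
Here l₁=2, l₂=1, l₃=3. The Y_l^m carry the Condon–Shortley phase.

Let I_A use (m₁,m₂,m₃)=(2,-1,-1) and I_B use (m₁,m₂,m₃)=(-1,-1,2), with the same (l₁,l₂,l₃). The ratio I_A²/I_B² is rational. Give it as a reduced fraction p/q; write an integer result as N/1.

Shared (l₁,l₂,l₃)=(2,1,3): N and (l;000)² cancel in I_A²/I_B².
A: Δ = 0!·4!·2!/7! = 1/105; Racah Σ t=0..0: t=0:+1/48 = 1/48; ⇒ 3j(2 1 3; 2 -1 -1)² = 1/105, sgn +1
B: Δ = 0!·4!·2!/7! = 1/105; Racah Σ t=0..0: t=0:+1/12 = 1/12; ⇒ 3j(2 1 3; -1 -1 2)² = 2/21, sgn -1
I_A²/I_B² = (1/105)/(2/21) = 1/10

1/10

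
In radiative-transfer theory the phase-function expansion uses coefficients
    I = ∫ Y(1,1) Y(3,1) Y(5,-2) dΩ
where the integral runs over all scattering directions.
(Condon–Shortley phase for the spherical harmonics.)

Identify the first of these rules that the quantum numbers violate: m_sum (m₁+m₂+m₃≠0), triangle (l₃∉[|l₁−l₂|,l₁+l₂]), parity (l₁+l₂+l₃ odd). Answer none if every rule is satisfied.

m₁+m₂+m₃ = 1 + 1 − 2 = 0  ✓
triangle: |1−3|=2 ≤ l₃=5 ≤ 1+3=4  ✗
parity: l₁+l₂+l₃ = 9 is odd

triangle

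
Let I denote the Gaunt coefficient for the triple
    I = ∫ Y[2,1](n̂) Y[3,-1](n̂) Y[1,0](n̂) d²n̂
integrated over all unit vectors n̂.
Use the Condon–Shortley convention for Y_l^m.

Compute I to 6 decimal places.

-0.233597

m-sum 0 ✓  L=6 even ✓  1≤1≤5 ✓
Π(2lᵢ+1) = 5×7×3 = 105
triangle coeff Δ(2,3,1) = 1/105
Σ_t [2,2]: t=2:+1/4 = 1/4
(3j)²=3/35 [(2 3 1; 0 0 0)], sign=-1
Σ_t [1,1]: t=1:−1/6 = -1/6
(3j)²=8/105 [(2 3 1; 1 -1 0)], sign=+1
⇒ 4πI² = 24/35
I = (-1)√(24/35/(4π)) = -0.23359668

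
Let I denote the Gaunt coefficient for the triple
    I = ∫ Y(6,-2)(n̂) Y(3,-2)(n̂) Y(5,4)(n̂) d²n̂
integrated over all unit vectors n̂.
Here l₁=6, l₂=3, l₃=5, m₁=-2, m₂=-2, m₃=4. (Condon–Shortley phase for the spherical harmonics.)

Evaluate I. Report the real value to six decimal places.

-0.139560

Checks pass: Σm=0; 14 even; l₃=5∈[3,9].
(2·6+1)(2·3+1)(2·5+1) = 1001
Δ: 4! 8! 2! / 15! → 1/675675
sum: t=1:−1/8640 t=2:+1/2304 t=3:−1/8640 = 7/34560
3j²(6 3 5; 0 0 0) = Δ·Π!·Σ² = 7/429  (sign -1)
sum: t=0:+1/967680 t=1:−1/60480 = -1/64512
3j²(6 3 5; -2 -2 4) = Δ·Π!·Σ² = 15/1001  (sign +1)
combine: 4πI² = 1001·7/429·15/1001 = 35/143
take √, sign -1: I = -0.13956004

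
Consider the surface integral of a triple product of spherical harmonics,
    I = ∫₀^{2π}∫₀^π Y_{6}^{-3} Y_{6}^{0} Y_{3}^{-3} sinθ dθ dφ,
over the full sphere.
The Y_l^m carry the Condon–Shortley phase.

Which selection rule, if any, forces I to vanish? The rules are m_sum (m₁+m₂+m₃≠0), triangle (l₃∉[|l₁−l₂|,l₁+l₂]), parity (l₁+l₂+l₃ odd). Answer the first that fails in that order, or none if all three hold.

azimuthal sum: -3 + 0 − 3 = -6  ✗
0 ≤ 3 ≤ 12 (triangle on l)
L = 6 + 6 + 3 = 15 (odd)

m_sum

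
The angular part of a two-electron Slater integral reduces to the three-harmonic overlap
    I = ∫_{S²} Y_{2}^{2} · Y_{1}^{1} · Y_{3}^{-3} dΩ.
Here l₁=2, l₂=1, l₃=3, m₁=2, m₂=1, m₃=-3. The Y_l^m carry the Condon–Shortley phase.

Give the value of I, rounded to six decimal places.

-0.319865

Checks pass: Σm=0; 6 even; l₃=3∈[1,3].
(2·2+1)(2·1+1)(2·3+1) = 105
Δ: 0! 4! 2! / 7! → 1/105
sum: t=0:+1/4 = 1/4
3j²(2 1 3; 0 0 0) = Δ·Π!·Σ² = 3/35  (sign -1)
sum: t=0:+1/48 = 1/48
3j²(2 1 3; 2 1 -3) = Δ·Π!·Σ² = 1/7  (sign +1)
combine: 4πI² = 105·3/35·1/7 = 9/7
take √, sign -1: I = -0.31986543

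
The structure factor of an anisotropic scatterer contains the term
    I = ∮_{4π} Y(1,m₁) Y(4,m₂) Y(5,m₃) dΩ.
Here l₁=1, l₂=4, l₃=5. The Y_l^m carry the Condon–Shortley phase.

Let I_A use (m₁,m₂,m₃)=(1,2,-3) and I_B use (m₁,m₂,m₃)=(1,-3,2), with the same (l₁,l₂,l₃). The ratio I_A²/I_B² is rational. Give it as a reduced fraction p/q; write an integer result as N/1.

Same 1,4,5: normalisation and zero-m 3j drop out of the ratio.
A: Δ: 0! 2! 8! / 11! → 1/495; sum: t=0:+1/2880 = 1/2880; 3j²(1 4 5; 1 2 -3) = Δ·Π!·Σ² = 28/495  (sign +1)
B: Δ: 0! 2! 8! / 11! → 1/495; sum: t=0:+1/10080 = 1/10080; 3j²(1 4 5; 1 -3 2) = Δ·Π!·Σ² = 1/165  (sign -1)
I_A²/I_B² = (28/495)/(1/165) = 28/3

28/3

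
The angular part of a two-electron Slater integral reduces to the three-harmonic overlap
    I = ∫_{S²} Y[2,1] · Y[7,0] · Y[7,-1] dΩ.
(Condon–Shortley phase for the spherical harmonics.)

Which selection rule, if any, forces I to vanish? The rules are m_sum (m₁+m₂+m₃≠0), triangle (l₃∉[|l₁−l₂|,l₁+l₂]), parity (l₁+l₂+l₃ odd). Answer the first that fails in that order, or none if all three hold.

azimuthal sum: 1 + 0 − 1 = 0  ✓
5 ≤ 7 ≤ 9 (triangle on l)  ✓
L = 2 + 7 + 7 = 16 (even)  ✓

none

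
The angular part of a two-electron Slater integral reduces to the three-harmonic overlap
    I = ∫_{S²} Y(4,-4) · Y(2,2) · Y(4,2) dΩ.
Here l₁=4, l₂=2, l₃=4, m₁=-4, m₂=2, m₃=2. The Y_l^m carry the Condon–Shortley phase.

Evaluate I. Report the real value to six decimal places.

Rules hold: Σm=0, L=10 even, 2≤4≤6.
N = 9·5·9 = 405
Δ = 2!·6!·2!/11! = 1/13860
Racah Σ t=0..2: t=0:+1/192 t=1:−1/36 t=2:+1/192 = -5/288
⇒ 3j(4 2 4; 0 0 0)² = 20/693, sgn -1
Racah Σ t=2..2: t=2:+1/2880 = 1/2880
⇒ 3j(4 2 4; -4 2 2)² = 2/165, sgn +1
4πI² = N·(3j₀)²·(3jₘ)² = 120/847
I = -1·√(0.141677/4π) = -0.10618031

-0.106180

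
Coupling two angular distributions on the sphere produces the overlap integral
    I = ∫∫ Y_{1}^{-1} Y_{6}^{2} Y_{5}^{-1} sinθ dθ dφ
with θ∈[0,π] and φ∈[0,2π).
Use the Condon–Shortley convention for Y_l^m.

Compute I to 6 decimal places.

Checks pass: Σm=0; 12 even; l₃=5∈[5,7].
(2·1+1)(2·6+1)(2·5+1) = 429
Δ: 2! 0! 10! / 13! → 1/858
sum: t=1:−1/14400 = -1/14400
3j²(1 6 5; 0 0 0) = Δ·Π!·Σ² = 6/143  (sign +1)
sum: t=2:+1/34560 = 1/34560
3j²(1 6 5; -1 2 -1) = Δ·Π!·Σ² = 14/429  (sign +1)
combine: 4πI² = 429·6/143·14/429 = 84/143
take √, sign +1: I = 0.21620548

0.216205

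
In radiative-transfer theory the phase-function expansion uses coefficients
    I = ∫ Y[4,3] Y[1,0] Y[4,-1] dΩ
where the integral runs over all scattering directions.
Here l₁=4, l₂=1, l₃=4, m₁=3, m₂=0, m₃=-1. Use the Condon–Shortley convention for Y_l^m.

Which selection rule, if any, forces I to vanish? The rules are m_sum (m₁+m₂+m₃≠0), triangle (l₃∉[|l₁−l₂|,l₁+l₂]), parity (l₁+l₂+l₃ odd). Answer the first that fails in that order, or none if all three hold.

azimuthal sum: 3 + 0 − 1 = 2  ✗
3 ≤ 4 ≤ 5 (triangle on l)
L = 4 + 1 + 4 = 9 (odd)

m_sum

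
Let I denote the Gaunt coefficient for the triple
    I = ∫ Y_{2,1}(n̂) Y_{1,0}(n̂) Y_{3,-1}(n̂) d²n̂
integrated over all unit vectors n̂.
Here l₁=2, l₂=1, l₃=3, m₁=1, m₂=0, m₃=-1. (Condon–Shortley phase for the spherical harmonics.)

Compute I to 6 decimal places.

-0.233597

m-sum 0 ✓  L=6 even ✓  1≤3≤3 ✓
Π(2lᵢ+1) = 5×3×7 = 105
triangle coeff Δ(2,1,3) = 1/105
Σ_t [0,0]: t=0:+1/4 = 1/4
(3j)²=3/35 [(2 1 3; 0 0 0)], sign=-1
Σ_t [0,0]: t=0:+1/6 = 1/6
(3j)²=8/105 [(2 1 3; 1 0 -1)], sign=+1
⇒ 4πI² = 24/35
I = (-1)√(24/35/(4π)) = -0.23359668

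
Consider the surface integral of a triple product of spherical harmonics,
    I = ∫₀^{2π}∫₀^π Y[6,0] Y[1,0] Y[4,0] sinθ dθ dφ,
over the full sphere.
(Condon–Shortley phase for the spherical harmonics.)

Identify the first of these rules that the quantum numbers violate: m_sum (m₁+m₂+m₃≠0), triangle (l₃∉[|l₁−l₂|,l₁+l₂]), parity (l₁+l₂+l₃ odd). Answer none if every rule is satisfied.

azimuthal sum: 0 + 0 + 0 = 0  ✓
5 ≤ 4 ≤ 7 (triangle on l)  ✗
L = 6 + 1 + 4 = 11 (odd)

triangle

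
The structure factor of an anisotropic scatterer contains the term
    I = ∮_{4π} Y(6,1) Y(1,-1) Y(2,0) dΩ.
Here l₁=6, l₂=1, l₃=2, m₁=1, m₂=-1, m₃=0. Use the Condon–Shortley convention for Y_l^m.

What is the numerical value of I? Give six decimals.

triangle: need 5≤l₃≤7, have 2; I=0

0.000000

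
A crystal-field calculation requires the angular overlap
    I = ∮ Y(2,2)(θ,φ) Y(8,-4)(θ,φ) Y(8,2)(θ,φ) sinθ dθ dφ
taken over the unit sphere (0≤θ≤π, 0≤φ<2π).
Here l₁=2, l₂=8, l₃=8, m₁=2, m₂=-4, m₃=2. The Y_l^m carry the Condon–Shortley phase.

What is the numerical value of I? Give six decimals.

-0.170580

Rules hold: Σm=0, L=18 even, 6≤8≤10.
N = 5·17·17 = 1445
Δ = 2!·2!·14!/19! = 1/348840
Racah Σ t=0..2: t=0:+1/116121600 t=1:−1/25401600 t=2:+1/116121600 = -1/45158400
⇒ 3j(2 8 8; 0 0 0)² = 24/1615, sgn -1
Racah Σ t=0..0: t=0:+1/348364800 = 1/348364800
⇒ 3j(2 8 8; 2 -4 2)² = 11/646, sgn +1
4πI² = N·(3j₀)²·(3jₘ)² = 132/361
I = -1·√(0.365651/4π) = -0.17058013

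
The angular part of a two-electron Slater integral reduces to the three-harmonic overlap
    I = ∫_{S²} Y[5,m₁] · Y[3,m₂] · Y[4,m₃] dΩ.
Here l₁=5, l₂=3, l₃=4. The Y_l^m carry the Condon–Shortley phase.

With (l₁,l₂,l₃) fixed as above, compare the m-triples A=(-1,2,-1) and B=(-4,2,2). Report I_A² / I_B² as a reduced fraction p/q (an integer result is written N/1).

l's match ⇒ only the (l;m) 3-j factors differ between A and B.
A: triangle coeff Δ(5,3,4) = 1/180180; Σ_t [3,4]: t=3:−1/432 t=4:+1/1152 = -5/3456; (3j)²=625/36036 [(5 3 4; -1 2 -1)], sign=+1
B: triangle coeff Δ(5,3,4) = 1/180180; Σ_t [3,4]: t=3:−1/8640 t=4:+1/2880 = 1/4320; (3j)²=8/429 [(5 3 4; -4 2 2)], sign=+1
I_A²/I_B² = (625/36036)/(8/429) = 625/672

625/672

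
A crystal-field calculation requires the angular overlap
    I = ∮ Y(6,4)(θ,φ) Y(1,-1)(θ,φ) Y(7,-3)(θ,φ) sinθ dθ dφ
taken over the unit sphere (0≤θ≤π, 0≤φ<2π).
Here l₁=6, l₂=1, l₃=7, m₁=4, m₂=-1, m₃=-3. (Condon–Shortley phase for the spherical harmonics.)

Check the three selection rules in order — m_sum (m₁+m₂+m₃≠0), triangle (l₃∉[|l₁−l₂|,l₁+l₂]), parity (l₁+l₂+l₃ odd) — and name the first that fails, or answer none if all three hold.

none

m₁+m₂+m₃ = 4 − 1 − 3 = 0  ✓
triangle: |6−1|=5 ≤ l₃=7 ≤ 6+1=7  ✓
parity: l₁+l₂+l₃ = 14 is even  ✓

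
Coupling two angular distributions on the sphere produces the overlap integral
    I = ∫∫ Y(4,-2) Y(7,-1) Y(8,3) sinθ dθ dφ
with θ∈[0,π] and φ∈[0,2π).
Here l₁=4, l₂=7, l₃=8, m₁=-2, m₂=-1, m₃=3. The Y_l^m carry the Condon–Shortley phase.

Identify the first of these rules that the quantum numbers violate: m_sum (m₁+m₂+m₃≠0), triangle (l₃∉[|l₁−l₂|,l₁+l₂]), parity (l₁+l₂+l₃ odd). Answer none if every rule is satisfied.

parity

azimuthal sum: -2 − 1 + 3 = 0  ✓
3 ≤ 8 ≤ 11 (triangle on l)  ✓
L = 4 + 7 + 8 = 19 (odd)  ✗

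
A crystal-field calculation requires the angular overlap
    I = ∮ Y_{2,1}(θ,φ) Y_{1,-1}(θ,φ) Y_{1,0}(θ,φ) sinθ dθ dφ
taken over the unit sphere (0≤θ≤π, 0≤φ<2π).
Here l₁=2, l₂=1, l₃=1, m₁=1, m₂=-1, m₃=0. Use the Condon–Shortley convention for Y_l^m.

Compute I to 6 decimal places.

-0.218510

Checks pass: Σm=0; 4 even; l₃=1∈[1,3].
(2·2+1)(2·1+1)(2·1+1) = 45
Δ: 2! 2! 0! / 5! → 1/30
sum: t=1:−1/1 = -1/1
3j²(2 1 1; 0 0 0) = Δ·Π!·Σ² = 2/15  (sign +1)
sum: t=0:+1/2 = 1/2
3j²(2 1 1; 1 -1 0) = Δ·Π!·Σ² = 1/10  (sign -1)
combine: 4πI² = 45·2/15·1/10 = 3/5
take √, sign -1: I = -0.21850969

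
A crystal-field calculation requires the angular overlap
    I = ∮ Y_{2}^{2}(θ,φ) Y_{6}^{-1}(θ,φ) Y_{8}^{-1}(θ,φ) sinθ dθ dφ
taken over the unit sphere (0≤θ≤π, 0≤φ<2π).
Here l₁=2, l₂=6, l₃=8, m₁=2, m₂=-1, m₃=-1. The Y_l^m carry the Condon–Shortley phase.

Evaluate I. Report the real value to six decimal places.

-0.095258

m-sum 0 ✓  L=16 even ✓  4≤8≤8 ✓
Π(2lᵢ+1) = 5×13×17 = 1105
triangle coeff Δ(2,6,8) = 1/30940
Σ_t [0,0]: t=0:+1/2073600 = 1/2073600
(3j)²=28/1105 [(2 6 8; 0 0 0)], sign=+1
Σ_t [0,0]: t=0:+1/14515200 = 1/14515200
(3j)²=9/2210 [(2 6 8; 2 -1 -1)], sign=-1
⇒ 4πI² = 126/1105
I = (-1)√(126/1105/(4π)) = -0.09525750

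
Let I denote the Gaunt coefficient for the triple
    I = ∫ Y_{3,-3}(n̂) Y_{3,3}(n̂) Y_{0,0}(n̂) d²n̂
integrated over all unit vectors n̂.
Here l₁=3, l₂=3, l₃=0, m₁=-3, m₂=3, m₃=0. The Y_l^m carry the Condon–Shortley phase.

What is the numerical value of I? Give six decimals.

m-sum 0 ✓  L=6 even ✓  0≤0≤6 ✓
Π(2lᵢ+1) = 7×7×1 = 49
triangle coeff Δ(3,3,0) = 1/7
Σ_t [3,3]: t=3:−1/36 = -1/36
(3j)²=1/7 [(3 3 0; 0 0 0)], sign=-1
Σ_t [6,6]: t=6:+1/720 = 1/720
(3j)²=1/7 [(3 3 0; -3 3 0)], sign=+1
⇒ 4πI² = 1/1
I = (-1)√(1/1/(4π)) = -0.28209479

-0.282095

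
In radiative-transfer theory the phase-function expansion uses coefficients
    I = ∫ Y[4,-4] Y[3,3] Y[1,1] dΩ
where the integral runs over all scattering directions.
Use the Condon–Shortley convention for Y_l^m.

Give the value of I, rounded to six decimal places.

0.325735

Checks pass: Σm=0; 8 even; l₃=1∈[1,7].
(2·4+1)(2·3+1)(2·1+1) = 189
Δ: 6! 2! 0! / 9! → 1/252
sum: t=3:−1/36 = -1/36
3j²(4 3 1; 0 0 0) = Δ·Π!·Σ² = 4/63  (sign +1)
sum: t=6:+1/1440 = 1/1440
3j²(4 3 1; -4 3 1) = Δ·Π!·Σ² = 1/9  (sign +1)
combine: 4πI² = 189·4/63·1/9 = 4/3
take √, sign +1: I = 0.32573501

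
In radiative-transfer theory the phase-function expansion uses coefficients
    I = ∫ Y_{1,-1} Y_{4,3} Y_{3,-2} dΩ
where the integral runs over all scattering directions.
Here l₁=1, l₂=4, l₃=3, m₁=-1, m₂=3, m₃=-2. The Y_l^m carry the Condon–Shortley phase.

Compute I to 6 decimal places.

m-sum 0 ✓  L=8 even ✓  3≤3≤5 ✓
Π(2lᵢ+1) = 3×9×7 = 189
triangle coeff Δ(1,4,3) = 1/252
Σ_t [1,1]: t=1:−1/36 = -1/36
(3j)²=4/63 [(1 4 3; 0 0 0)], sign=+1
Σ_t [2,2]: t=2:+1/240 = 1/240
(3j)²=1/12 [(1 4 3; -1 3 -2)], sign=-1
⇒ 4πI² = 1/1
I = (-1)√(1/1/(4π)) = -0.28209479

-0.282095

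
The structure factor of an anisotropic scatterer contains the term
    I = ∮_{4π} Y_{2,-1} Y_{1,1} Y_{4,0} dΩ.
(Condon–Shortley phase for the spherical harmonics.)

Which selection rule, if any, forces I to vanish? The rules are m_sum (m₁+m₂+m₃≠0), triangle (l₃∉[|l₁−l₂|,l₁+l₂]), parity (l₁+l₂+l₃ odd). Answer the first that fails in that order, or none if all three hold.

Σmᵢ = 0  ✓
l₃∈[|l₁−l₂|,l₁+l₂]=[1,3], have l₃=4  ✗
Σlᵢ = 7 ⇒ odd

triangle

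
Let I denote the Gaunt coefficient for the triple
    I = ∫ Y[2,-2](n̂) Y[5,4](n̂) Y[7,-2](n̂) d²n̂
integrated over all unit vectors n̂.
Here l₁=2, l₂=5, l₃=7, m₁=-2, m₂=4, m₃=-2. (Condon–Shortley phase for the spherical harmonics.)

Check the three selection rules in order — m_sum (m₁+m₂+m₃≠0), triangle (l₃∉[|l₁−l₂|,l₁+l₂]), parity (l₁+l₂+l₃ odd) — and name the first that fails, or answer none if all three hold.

m₁+m₂+m₃ = -2 + 4 − 2 = 0  ✓
triangle: |2−5|=3 ≤ l₃=7 ≤ 2+5=7  ✓
parity: l₁+l₂+l₃ = 14 is even  ✓

none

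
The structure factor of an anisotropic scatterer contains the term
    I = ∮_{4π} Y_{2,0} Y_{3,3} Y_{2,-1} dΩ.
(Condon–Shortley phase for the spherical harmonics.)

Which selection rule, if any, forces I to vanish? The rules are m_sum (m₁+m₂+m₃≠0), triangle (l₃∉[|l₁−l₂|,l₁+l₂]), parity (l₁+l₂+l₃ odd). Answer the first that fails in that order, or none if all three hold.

m_sum

Σmᵢ = 2  ✗
l₃∈[|l₁−l₂|,l₁+l₂]=[1,5], have l₃=2
Σlᵢ = 7 ⇒ odd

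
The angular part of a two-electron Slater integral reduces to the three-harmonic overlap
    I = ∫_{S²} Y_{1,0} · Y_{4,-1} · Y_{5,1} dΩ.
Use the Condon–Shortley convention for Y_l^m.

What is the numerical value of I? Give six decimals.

-0.240571

Checks pass: Σm=0; 10 even; l₃=5∈[3,5].
(2·1+1)(2·4+1)(2·5+1) = 297
Δ: 0! 2! 8! / 11! → 1/495
sum: t=0:+1/576 = 1/576
3j²(1 4 5; 0 0 0) = Δ·Π!·Σ² = 5/99  (sign -1)
sum: t=0:+1/720 = 1/720
3j²(1 4 5; 0 -1 1) = Δ·Π!·Σ² = 8/165  (sign +1)
combine: 4πI² = 297·5/99·8/165 = 8/11
take √, sign -1: I = -0.24057125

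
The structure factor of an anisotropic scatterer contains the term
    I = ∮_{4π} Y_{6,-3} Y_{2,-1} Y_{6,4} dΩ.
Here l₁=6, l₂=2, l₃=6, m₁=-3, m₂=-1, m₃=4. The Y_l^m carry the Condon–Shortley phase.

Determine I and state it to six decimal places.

Checks pass: Σm=0; 14 even; l₃=6∈[4,8].
(2·6+1)(2·2+1)(2·6+1) = 845
Δ: 2! 10! 2! / 15! → 1/90090
sum: t=0:+1/69120 t=1:−1/14400 t=2:+1/69120 = -7/172800
3j²(6 2 6; 0 0 0) = Δ·Π!·Σ² = 14/715  (sign -1)
sum: t=0:+1/725760 t=1:−1/161280 = -1/207360
3j²(6 2 6; -3 -1 4) = Δ·Π!·Σ² = 7/286  (sign -1)
combine: 4πI² = 845·14/715·7/286 = 49/121
take √, sign +1: I = 0.17951487

0.179515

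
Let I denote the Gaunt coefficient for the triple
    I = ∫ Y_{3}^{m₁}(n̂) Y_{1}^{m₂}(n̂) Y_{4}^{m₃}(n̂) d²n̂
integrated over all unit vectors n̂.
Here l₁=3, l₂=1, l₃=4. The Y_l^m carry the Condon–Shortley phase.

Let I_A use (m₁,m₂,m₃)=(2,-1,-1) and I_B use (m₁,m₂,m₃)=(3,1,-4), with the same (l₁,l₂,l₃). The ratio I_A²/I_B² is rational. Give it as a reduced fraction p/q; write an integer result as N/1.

l's match ⇒ only the (l;m) 3-j factors differ between A and B.
A: triangle coeff Δ(3,1,4) = 1/252; Σ_t [0,0]: t=0:+1/240 = 1/240; (3j)²=1/84 [(3 1 4; 2 -1 -1)], sign=-1
B: triangle coeff Δ(3,1,4) = 1/252; Σ_t [0,0]: t=0:+1/1440 = 1/1440; (3j)²=1/9 [(3 1 4; 3 1 -4)], sign=+1
I_A²/I_B² = (1/84)/(1/9) = 3/28

3/28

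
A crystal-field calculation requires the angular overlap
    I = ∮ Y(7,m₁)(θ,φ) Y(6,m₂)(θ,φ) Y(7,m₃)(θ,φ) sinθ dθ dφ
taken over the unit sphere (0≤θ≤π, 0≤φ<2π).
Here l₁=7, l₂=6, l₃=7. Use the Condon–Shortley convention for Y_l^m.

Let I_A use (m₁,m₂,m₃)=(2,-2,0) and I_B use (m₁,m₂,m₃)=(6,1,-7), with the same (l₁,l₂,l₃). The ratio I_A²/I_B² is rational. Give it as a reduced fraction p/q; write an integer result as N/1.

l's match ⇒ only the (l;m) 3-j factors differ between A and B.
A: triangle coeff Δ(7,6,7) = 1/2444321880; Σ_t [0,4]: t=0:+1/24883200 t=1:−1/2488320 t=2:+1/1658880 t=3:−1/6220800 t=4:+1/174182400 = 1/11612160; (3j)²=150/46189 [(7 6 7; 2 -2 0)], sign=-1
B: triangle coeff Δ(7,6,7) = 1/2444321880; Σ_t [1,1]: t=1:−1/3483648000 = -1/3483648000; (3j)²=143/12920 [(7 6 7; 6 1 -7)], sign=-1
I_A²/I_B² = (150/46189)/(143/12920) = 6000/20449

6000/20449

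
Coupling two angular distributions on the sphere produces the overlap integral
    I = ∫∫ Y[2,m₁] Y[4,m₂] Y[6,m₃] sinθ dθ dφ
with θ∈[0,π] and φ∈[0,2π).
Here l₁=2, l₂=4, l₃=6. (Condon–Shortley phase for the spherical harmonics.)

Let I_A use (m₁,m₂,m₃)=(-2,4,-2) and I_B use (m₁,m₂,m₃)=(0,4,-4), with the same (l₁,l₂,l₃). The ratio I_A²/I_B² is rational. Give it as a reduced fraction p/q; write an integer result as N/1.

Same 2,4,6: normalisation and zero-m 3j drop out of the ratio.
A: Δ: 0! 4! 8! / 13! → 1/6435; sum: t=0:+1/967680 = 1/967680; 3j²(2 4 6; -2 4 -2) = Δ·Π!·Σ² = 1/6435  (sign +1)
B: Δ: 0! 4! 8! / 13! → 1/6435; sum: t=0:+1/161280 = 1/161280; 3j²(2 4 6; 0 4 -4) = Δ·Π!·Σ² = 1/143  (sign +1)
I_A²/I_B² = (1/6435)/(1/143) = 1/45

1/45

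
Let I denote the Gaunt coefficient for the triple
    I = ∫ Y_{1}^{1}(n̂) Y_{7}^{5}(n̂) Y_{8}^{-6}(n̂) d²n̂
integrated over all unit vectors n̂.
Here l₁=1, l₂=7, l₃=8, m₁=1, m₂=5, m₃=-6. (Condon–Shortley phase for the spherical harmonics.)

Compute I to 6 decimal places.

Checks pass: Σm=0; 16 even; l₃=8∈[6,8].
(2·1+1)(2·7+1)(2·8+1) = 765
Δ: 0! 2! 14! / 17! → 1/2040
sum: t=0:+1/25401600 = 1/25401600
3j²(1 7 8; 0 0 0) = Δ·Π!·Σ² = 8/255  (sign +1)
sum: t=0:+1/1916006400 = 1/1916006400
3j²(1 7 8; 1 5 -6) = Δ·Π!·Σ² = 91/2040  (sign +1)
combine: 4πI² = 765·8/255·91/2040 = 91/85
take √, sign +1: I = 0.29188132

0.291881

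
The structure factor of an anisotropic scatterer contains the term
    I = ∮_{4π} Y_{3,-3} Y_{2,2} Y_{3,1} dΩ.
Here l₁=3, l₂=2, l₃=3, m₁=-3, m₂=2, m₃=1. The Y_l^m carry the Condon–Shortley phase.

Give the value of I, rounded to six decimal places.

0.132981

m-sum 0 ✓  L=8 even ✓  1≤3≤5 ✓
Π(2lᵢ+1) = 7×5×7 = 245
triangle coeff Δ(3,2,3) = 1/3780
Σ_t [0,2]: t=0:+1/24 t=1:−1/4 t=2:+1/24 = -1/6
(3j)²=4/105 [(3 2 3; 0 0 0)], sign=+1
Σ_t [2,2]: t=2:+1/96 = 1/96
(3j)²=1/42 [(3 2 3; -3 2 1)], sign=+1
⇒ 4πI² = 2/9
I = (+1)√(2/9/(4π)) = 0.13298076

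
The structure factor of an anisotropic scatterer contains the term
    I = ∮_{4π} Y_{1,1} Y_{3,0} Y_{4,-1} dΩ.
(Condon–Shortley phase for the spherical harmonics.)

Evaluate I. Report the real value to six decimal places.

-0.194664

Rules hold: Σm=0, L=8 even, 2≤4≤4.
N = 3·7·9 = 189
Δ = 0!·2!·6!/9! = 1/252
Racah Σ t=0..0: t=0:+1/36 = 1/36
⇒ 3j(1 3 4; 0 0 0)² = 4/63, sgn +1
Racah Σ t=0..0: t=0:+1/72 = 1/72
⇒ 3j(1 3 4; 1 0 -1)² = 5/126, sgn -1
4πI² = N·(3j₀)²·(3jₘ)² = 10/21
I = -1·√(0.47619/4π) = -0.19466390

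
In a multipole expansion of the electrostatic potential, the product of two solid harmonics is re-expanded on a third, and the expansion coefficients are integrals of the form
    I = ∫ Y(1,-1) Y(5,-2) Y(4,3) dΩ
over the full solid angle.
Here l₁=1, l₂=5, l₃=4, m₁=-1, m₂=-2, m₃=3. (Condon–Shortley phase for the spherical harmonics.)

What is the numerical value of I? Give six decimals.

m-sum 0 ✓  L=10 even ✓  4≤4≤6 ✓
Π(2lᵢ+1) = 3×11×9 = 297
triangle coeff Δ(1,5,4) = 1/495
Σ_t [1,1]: t=1:−1/576 = -1/576
(3j)²=5/99 [(1 5 4; 0 0 0)], sign=-1
Σ_t [2,2]: t=2:+1/10080 = 1/10080
(3j)²=1/165 [(1 5 4; -1 -2 3)], sign=-1
⇒ 4πI² = 1/11
I = (+1)√(1/11/(4π)) = 0.08505478

0.085055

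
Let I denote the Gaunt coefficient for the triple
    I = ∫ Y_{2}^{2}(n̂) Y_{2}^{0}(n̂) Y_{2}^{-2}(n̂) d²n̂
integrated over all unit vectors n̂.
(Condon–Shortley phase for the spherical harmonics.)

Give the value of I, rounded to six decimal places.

-0.180224

Checks pass: Σm=0; 6 even; l₃=2∈[0,4].
(2·2+1)(2·2+1)(2·2+1) = 125
Δ: 2! 2! 2! / 7! → 1/630
sum: t=0:+1/8 t=1:−1/1 t=2:+1/8 = -3/4
3j²(2 2 2; 0 0 0) = Δ·Π!·Σ² = 2/35  (sign -1)
sum: t=0:+1/8 = 1/8
3j²(2 2 2; 2 0 -2) = Δ·Π!·Σ² = 2/35  (sign +1)
combine: 4πI² = 125·2/35·2/35 = 20/49
take √, sign -1: I = -0.18022375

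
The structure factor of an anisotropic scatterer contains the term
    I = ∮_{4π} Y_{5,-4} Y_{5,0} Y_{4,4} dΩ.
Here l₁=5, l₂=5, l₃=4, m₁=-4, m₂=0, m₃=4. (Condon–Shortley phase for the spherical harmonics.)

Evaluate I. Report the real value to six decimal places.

0.130198

m-sum 0 ✓  L=14 even ✓  0≤4≤10 ✓
Π(2lᵢ+1) = 11×11×9 = 1089
triangle coeff Δ(5,5,4) = 1/3153150
Σ_t [1,5]: t=1:−1/69120 t=2:+1/1728 t=3:−1/576 t=4:+1/1728 t=5:−1/69120 = -7/11520
(3j)²=2/143 [(5 5 4; 0 0 0)], sign=-1
Σ_t [5,5]: t=5:−1/69120 = -1/69120
(3j)²=2/143 [(5 5 4; -4 0 4)], sign=-1
⇒ 4πI² = 36/169
I = (+1)√(36/169/(4π)) = 0.13019760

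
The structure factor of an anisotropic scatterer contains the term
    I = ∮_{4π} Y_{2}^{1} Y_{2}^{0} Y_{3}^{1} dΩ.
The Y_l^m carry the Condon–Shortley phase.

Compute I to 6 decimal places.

m-sum = 1 + 0 + 1 = 2 ≠ 0 ⇒ I = 0

0.000000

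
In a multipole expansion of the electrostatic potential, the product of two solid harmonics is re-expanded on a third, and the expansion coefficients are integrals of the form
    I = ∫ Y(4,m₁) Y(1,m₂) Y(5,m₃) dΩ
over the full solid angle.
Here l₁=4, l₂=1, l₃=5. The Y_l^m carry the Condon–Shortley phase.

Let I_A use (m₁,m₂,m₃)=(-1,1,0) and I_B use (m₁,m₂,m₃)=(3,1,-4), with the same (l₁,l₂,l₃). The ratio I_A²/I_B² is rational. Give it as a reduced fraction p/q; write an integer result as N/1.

l's match ⇒ only the (l;m) 3-j factors differ between A and B.
A: triangle coeff Δ(4,1,5) = 1/495; Σ_t [0,0]: t=0:+1/1440 = 1/1440; (3j)²=2/99 [(4 1 5; -1 1 0)], sign=-1
B: triangle coeff Δ(4,1,5) = 1/495; Σ_t [0,0]: t=0:+1/10080 = 1/10080; (3j)²=4/55 [(4 1 5; 3 1 -4)], sign=-1
I_A²/I_B² = (2/99)/(4/55) = 5/18

5/18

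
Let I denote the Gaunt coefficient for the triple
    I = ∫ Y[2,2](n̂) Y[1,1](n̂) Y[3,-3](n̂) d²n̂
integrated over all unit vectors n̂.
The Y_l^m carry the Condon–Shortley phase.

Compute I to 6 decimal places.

-0.319865

Checks pass: Σm=0; 6 even; l₃=3∈[1,3].
(2·2+1)(2·1+1)(2·3+1) = 105
Δ: 0! 4! 2! / 7! → 1/105
sum: t=0:+1/4 = 1/4
3j²(2 1 3; 0 0 0) = Δ·Π!·Σ² = 3/35  (sign -1)
sum: t=0:+1/48 = 1/48
3j²(2 1 3; 2 1 -3) = Δ·Π!·Σ² = 1/7  (sign +1)
combine: 4πI² = 105·3/35·1/7 = 9/7
take √, sign -1: I = -0.31986543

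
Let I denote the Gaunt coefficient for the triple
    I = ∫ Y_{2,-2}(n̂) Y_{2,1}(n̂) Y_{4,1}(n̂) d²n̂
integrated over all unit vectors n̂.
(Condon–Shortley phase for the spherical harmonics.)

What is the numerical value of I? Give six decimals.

m-sum 0 ✓  L=8 even ✓  0≤4≤4 ✓
Π(2lᵢ+1) = 5×5×9 = 225
triangle coeff Δ(2,2,4) = 1/630
Σ_t [0,0]: t=0:+1/16 = 1/16
(3j)²=2/35 [(2 2 4; 0 0 0)], sign=+1
Σ_t [0,0]: t=0:+1/144 = 1/144
(3j)²=1/126 [(2 2 4; -2 1 1)], sign=-1
⇒ 4πI² = 5/49
I = (-1)√(5/49/(4π)) = -0.09011188

-0.090112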